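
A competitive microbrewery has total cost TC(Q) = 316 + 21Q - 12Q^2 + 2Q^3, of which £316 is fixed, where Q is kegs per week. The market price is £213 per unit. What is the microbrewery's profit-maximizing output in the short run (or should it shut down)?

Strip out fixed cost: VC = 21Q - 12Q^2 + 2Q^3. Then AVC = 21 - 12Q + 2Q^2 and MC = 21 - 24Q + 6Q^2.
AVC hits its minimum where MC = AVC, at Q = 3, giving min AVC = 21 - 12·3 + 2·3^2 = £3.
Since P = £213 ≥ min AVC = £3, price covers variable cost and the firm should produce.
P = MC gives -192 - 24Q + 6Q^2 = 0, with roots -4 and 8. Take the larger (rising MC): Q* = 8.
Check: AVC at Q = 8 is £53 ≤ P, so revenue covers variable cost.
Profit = P·Q − TC = 213·8 − 740 = £964.

Produce at Q = 8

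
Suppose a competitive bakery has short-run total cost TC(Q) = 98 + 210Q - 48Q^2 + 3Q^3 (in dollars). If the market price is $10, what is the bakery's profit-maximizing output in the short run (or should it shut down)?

Shut down

Variable cost is VC = 210Q - 48Q^2 + 3Q^3, so AVC = VC/Q = 210 - 48Q + 3Q^2 and MC = dTC/dQ = 210 - 96Q + 9Q^2.
AVC hits its minimum where MC = AVC, at Q = 8, giving min AVC = 210 - 48·8 + 3·8^2 = $18.
Since P = $10 < min AVC = $18, price fails to cover variable cost at any output.
The firm minimizes its loss by shutting down and losing only its fixed cost of $98.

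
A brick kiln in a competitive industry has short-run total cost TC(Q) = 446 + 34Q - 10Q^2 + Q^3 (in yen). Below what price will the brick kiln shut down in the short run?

¥9 per unit

The firm shuts down when price falls below the minimum of average variable cost. AVC = VC/Q = 34 - 10Q + Q^2.
dAVC/dQ = -10 + 2Q = 0 gives Q = 5. min AVC = 34 - 10·5 + 5^2 = 9.
So the shutdown price is ¥9.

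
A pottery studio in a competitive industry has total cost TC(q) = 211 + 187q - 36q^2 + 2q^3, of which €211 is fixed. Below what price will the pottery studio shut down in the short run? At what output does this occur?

€25 per unit, at q = 9

The shutdown price is the minimum of AVC. VC = 187q - 36q^2 + 2q^3, so AVC = 187 - 36q + 2q^2.
dAVC/dq = -36 + 4q = 0 gives q = 9. min AVC = 187 - 36·9 + 2·9^2 = 25.
So the shutdown price is €25.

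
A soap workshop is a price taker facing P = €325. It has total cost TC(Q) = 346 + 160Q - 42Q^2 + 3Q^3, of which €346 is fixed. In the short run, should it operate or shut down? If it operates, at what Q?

Produce at Q = 11

From TC, MC = TC'(Q) = 160 - 84Q + 9Q^2 and AVC = VC/Q = 160 - 42Q + 3Q^2.
The AVC parabola has its vertex at Q = 42/6 = 7, where AVC = 160 - 42·7 + 3·7^2 = €13.
Because €325 ≥ €13, revenue can cover variable cost; the firm operates.
Set P = MC: 325 = 160 - 84Q + 9Q^2 → -165 - 84Q + 9Q^2 = 0. The roots are Q = -5/3 and Q = 11; the profit-maximizing output is on the rising part of MC, so Q* = 11.
Check: AVC at Q = 11 is €61 ≤ P, so revenue covers variable cost.
Profit = P·Q − TC = 325·11 − 1017 = €2558.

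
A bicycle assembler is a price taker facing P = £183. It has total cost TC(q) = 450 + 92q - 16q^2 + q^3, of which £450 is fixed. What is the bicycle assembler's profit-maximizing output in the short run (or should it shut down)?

From TC, MC = TC'(q) = 92 - 32q + 3q^2 and AVC = VC/q = 92 - 16q + q^2.
AVC hits its minimum where MC = AVC, at q = 8, giving min AVC = 92 - 16·8 + 8^2 = £28.
P = £183 exceeds min AVC = £28, so the firm stays open.
Set P = MC: 183 = 92 - 32q + 3q^2 → -91 - 32q + 3q^2 = 0. The roots are q = -7/3 and q = 13; the profit-maximizing output is on the rising part of MC, so q* = 13.
Check: AVC at q = 13 is £53 ≤ P, so revenue covers variable cost.
Profit = P·q − TC = 183·13 − 1139 = £1240.

Produce at q = 13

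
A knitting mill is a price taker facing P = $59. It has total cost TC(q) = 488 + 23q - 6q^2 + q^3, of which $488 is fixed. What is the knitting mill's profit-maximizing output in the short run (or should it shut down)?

Produce at q = 6

Strip out fixed cost: VC = 23q - 6q^2 + q^3. Then AVC = 23 - 6q + q^2 and MC = 23 - 12q + 3q^2.
AVC is minimized where dAVC/dq = -6 + 2q = 0, at q = 3; min AVC = 23 - 6·3 + 3^2 = $14.
Since P = $59 ≥ min AVC = $14, price covers variable cost and the firm should produce.
Solving P = MC: -36 - 12q + 3q^2 = 0 ⇒ q = -2 or 6. On the upward-sloping branch, q* = 6.
Check: AVC at q = 6 is $23 ≤ P, so revenue covers variable cost.
Profit = P·q − TC = 59·6 − 626 = -$272, a loss, but smaller than the $488 fixed cost the firm would lose by shutting down.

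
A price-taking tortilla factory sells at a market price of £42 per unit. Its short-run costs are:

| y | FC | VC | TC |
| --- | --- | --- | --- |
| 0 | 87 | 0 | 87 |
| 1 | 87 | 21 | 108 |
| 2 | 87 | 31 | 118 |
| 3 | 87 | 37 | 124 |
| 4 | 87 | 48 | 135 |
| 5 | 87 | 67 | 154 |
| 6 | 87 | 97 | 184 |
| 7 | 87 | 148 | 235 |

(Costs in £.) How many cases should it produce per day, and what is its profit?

y = 6; profit = £68

Tabulate TR − TC: y=0: -87; y=1: -66; y=2: -34; y=3: 2; y=4: 33; y=5: 56; y=6: 68; y=7: 59.
Profit is maximized at y = 6. AVC there is 97/6 = £16.17 ≤ P, so producing beats shutting down (which would give -£87).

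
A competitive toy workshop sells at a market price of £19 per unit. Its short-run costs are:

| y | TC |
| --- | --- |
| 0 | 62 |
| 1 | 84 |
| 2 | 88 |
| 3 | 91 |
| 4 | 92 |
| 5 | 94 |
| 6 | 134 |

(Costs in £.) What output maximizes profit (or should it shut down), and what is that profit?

Tabulate TR − TC: y=0: -62; y=1: -65; y=2: -50; y=3: -34; y=4: -16; y=5: 1; y=6: -20.
Profit is maximized at y = 5. AVC there is 32/5 = £6.40 ≤ P, so producing beats shutting down (which would give -£62).

y = 5; profit = £1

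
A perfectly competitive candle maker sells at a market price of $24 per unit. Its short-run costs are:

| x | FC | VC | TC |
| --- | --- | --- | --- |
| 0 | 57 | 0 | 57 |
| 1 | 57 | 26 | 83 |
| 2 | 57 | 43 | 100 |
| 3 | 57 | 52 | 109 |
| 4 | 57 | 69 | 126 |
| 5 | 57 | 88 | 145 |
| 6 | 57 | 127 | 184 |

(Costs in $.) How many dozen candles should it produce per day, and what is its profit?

Tabulate TR − TC: x=0: -57; x=1: -59; x=2: -52; x=3: -37; x=4: -30; x=5: -25; x=6: -40.
Profit is maximized at x = 5. AVC there is 88/5 = $17.60 ≤ P, so producing beats shutting down (which would give -$57).

x = 5; profit = -$25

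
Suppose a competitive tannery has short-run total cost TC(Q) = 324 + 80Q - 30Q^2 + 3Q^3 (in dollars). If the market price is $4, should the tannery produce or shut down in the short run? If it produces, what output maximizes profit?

From TC, MC = TC'(Q) = 80 - 60Q + 9Q^2 and AVC = VC/Q = 80 - 30Q + 3Q^2.
The AVC parabola has its vertex at Q = 30/6 = 5, where AVC = 80 - 30·5 + 3·5^2 = $5.
With P < min AVC ($4 < $5), every unit sold adds to the loss.
The firm minimizes its loss by shutting down and losing only its fixed cost of $324.

Shut down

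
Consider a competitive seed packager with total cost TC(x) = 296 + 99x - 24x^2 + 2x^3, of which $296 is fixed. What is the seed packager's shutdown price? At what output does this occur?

$27 per unit, at x = 6

Short-run supply begins at min AVC. From VC = 99x - 24x^2 + 2x^3, AVC = 99 - 24x + 2x^2.
dAVC/dx = -24 + 4x = 0 gives x = 6. min AVC = 99 - 24·6 + 2·6^2 = 27.
The firm shuts down for any P below $27.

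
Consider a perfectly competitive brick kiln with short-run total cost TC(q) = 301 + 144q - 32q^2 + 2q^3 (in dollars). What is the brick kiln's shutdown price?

$16 per unit

The firm shuts down when price falls below the minimum of average variable cost. AVC = VC/q = 144 - 32q + 2q^2.
At the minimum of AVC, MC = AVC. MC = 144 - 64q + 6q^2; setting MC = AVC gives 4q^2 - 32q = 0, so q = 8. min AVC = 16.
The firm shuts down for any P below $16.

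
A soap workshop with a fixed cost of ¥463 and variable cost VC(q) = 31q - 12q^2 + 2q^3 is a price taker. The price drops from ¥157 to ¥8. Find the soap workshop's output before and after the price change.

MC = 31 - 24q + 6q^2; the shutdown threshold is min AVC = ¥13 (at q = 3).
At P = ¥157 ≥ min AVC, set P = MC on the rising branch: q = 7.
At P = ¥8 < min AVC = ¥13, price no longer covers variable cost at any output, so the firm shuts down: q = 0.

Output falls from 7 to 0 (the firm shuts down)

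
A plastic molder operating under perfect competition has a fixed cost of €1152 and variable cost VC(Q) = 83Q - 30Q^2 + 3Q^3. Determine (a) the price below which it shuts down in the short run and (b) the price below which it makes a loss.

Shutdown price = min AVC. AVC = 83 - 30Q + 3Q^2, with vertex at Q = 5 and minimum €8.
ATC = 1152/Q + 83 - 30Q + 3Q^2. Setting dATC/dQ = −1152/Q^2 − 30 + 6Q = 0 gives Q = 8 (since 6·8^3 − 30·8^2 = 1152).
min ATC = 1152/8 + 83 − 30·8 + 3·8^2 = €179. That is the break-even price.
Between these two prices the firm operates at a loss; above €179 it earns a profit.

Shutdown price = €8; break-even price = €179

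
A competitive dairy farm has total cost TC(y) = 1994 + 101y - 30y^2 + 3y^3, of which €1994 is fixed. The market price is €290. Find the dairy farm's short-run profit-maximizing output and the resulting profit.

AVC = 101 - 30y + 3y^2 has its minimum €26 at y = 5; price €290 clears that bar, so the firm operates.
With MC = 101 - 60y + 9y^2, P = MC on the upward-sloping part at y* = 9.
TR = 290·9 = 2610. TC = 1994 + 666 = 2660. Profit = 2610 − 2660 = -€50.
That loss of €50 beats the €1994 the firm would lose by shutting down; producing recovers €1944 of fixed cost.

Profit = -€50 at y = 9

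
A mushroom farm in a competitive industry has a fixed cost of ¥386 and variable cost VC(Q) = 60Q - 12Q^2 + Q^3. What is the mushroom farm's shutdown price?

Short-run supply begins at min AVC. From VC = 60Q - 12Q^2 + Q^3, AVC = 60 - 12Q + Q^2.
dAVC/dQ = -12 + 2Q = 0 gives Q = 6. min AVC = 60 - 12·6 + 6^2 = 24.
The firm shuts down for any P below ¥24.

¥24 per unit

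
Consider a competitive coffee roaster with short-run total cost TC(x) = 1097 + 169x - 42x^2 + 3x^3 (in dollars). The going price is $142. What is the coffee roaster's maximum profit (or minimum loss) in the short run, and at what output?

Profit = -$125 at x = 9

AVC = 169 - 42x + 3x^2 has its minimum $22 at x = 7; price $142 clears that bar, so the firm operates.
MC = 169 - 84x + 9x^2. Setting P = MC and taking the root on the rising branch gives x* = 9.
TR = 142·9 = 1278. TC = 1097 + 306 = 1403. Profit = 1278 − 1403 = -$125.
By producing, the firm covers all variable cost plus $972 of fixed cost; shutting down would lose the full $1097.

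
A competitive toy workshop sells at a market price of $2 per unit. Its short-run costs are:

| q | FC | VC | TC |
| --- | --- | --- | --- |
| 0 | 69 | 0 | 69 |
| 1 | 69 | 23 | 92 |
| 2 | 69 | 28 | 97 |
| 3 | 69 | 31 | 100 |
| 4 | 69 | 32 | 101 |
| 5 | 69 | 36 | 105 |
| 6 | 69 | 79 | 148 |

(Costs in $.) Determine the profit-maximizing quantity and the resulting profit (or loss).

q = 0 (shut down); profit = -$69

Profit at each row (π = 2q − TC): q=0: -69; q=1: -90; q=2: -93; q=3: -94; q=4: -93; q=5: -95; q=6: -136.
Profit is highest at q = 0. Equivalently, the lowest AVC in the table is 36/5 ≈ $7.20 at q = 5, and P = $2 falls below it — price never covers variable cost, so the firm shuts down and loses only its fixed cost.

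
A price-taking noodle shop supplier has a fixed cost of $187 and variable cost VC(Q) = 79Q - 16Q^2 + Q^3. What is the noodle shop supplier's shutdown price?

$15 per unit

The shutdown price is the minimum of AVC. VC = 79Q - 16Q^2 + Q^3, so AVC = 79 - 16Q + Q^2.
At the minimum of AVC, MC = AVC. MC = 79 - 32Q + 3Q^2; setting MC = AVC gives 2Q^2 - 16Q = 0, so Q = 8. min AVC = 15.
So the shutdown price is $15.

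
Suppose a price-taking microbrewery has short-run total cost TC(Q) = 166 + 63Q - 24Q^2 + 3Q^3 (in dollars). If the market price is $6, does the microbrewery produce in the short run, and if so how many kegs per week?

Shut down

Strip out fixed cost: VC = 63Q - 24Q^2 + 3Q^3. Then AVC = 63 - 24Q + 3Q^2 and MC = 63 - 48Q + 9Q^2.
AVC is minimized where dAVC/dQ = -24 + 6Q = 0, at Q = 4; min AVC = 63 - 24·4 + 3·4^2 = $15.
With P < min AVC ($6 < $15), every unit sold adds to the loss.
The firm minimizes its loss by shutting down and losing only its fixed cost of $166.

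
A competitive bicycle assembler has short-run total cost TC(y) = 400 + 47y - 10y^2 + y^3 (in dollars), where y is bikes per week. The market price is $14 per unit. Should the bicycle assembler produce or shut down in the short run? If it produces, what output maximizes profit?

Variable cost is VC = 47y - 10y^2 + y^3, so AVC = VC/y = 47 - 10y + y^2 and MC = dTC/dy = 47 - 20y + 3y^2.
The AVC parabola has its vertex at y = 10/2 = 5, where AVC = 47 - 10·5 + 5^2 = $22.
P = $14 lies below min AVC = $22; no output level covers variable cost.
Shutting down limits the loss to fixed cost, $400.

Shut down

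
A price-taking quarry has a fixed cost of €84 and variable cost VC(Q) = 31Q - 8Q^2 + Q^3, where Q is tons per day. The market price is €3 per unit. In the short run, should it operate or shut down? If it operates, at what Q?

Variable cost is VC = 31Q - 8Q^2 + Q^3, so AVC = VC/Q = 31 - 8Q + Q^2 and MC = dTC/dQ = 31 - 16Q + 3Q^2.
AVC is minimized where dAVC/dQ = -8 + 2Q = 0, at Q = 4; min AVC = 31 - 8·4 + 4^2 = €15.
Since P = €3 < min AVC = €15, price fails to cover variable cost at any output.
The firm minimizes its loss by shutting down and losing only its fixed cost of €84.

Shut down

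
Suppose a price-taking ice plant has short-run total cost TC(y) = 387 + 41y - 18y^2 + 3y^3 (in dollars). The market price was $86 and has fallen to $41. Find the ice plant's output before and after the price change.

MC = 41 - 36y + 9y^2; the shutdown threshold is min AVC = $14 (at y = 3).
With P = $86 above the shutdown price, P = MC gives y = 5.
At P = $41 ≥ min AVC, set P = MC: y = 4. The firm stays open but cuts output.

Output falls from 5 to 4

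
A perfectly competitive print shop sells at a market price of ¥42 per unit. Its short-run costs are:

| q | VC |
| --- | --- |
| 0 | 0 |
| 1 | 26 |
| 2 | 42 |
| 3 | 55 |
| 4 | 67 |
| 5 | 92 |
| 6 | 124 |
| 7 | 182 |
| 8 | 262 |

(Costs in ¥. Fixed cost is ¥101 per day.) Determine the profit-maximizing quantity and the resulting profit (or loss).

Tabulate TR − TC: q=0: -101; q=1: -85; q=2: -59; q=3: -30; q=4: 0; q=5: 17; q=6: 27; q=7: 11; q=8: -27.
Profit is maximized at q = 6. AVC there is 124/6 = ¥20.67 ≤ P, so producing beats shutting down (which would give -¥101).

q = 6; profit = ¥27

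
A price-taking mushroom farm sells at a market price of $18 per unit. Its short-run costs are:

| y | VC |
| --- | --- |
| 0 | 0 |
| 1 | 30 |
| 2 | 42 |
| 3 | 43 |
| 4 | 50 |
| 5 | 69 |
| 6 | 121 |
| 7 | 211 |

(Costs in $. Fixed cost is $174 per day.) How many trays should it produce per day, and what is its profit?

Tabulate TR − TC: y=0: -174; y=1: -186; y=2: -180; y=3: -163; y=4: -152; y=5: -153; y=6: -187; y=7: -259.
Profit is maximized at y = 4. AVC there is 50/4 = $12.50 ≤ P, so producing beats shutting down (which would give -$174).

y = 4; profit = -$152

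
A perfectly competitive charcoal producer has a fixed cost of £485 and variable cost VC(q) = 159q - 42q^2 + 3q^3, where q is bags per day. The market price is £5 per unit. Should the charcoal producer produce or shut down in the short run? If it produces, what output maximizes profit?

Shut down

Strip out fixed cost: VC = 159q - 42q^2 + 3q^3. Then AVC = 159 - 42q + 3q^2 and MC = 159 - 84q + 9q^2.
AVC is minimized where dAVC/dq = -42 + 6q = 0, at q = 7; min AVC = 159 - 42·7 + 3·7^2 = £12.
P = £5 lies below min AVC = £12; no output level covers variable cost.
Shutting down limits the loss to fixed cost, £485.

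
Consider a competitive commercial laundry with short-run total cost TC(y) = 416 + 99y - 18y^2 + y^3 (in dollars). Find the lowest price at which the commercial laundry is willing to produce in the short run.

The firm shuts down when price falls below the minimum of average variable cost. AVC = VC/y = 99 - 18y + y^2.
At the minimum of AVC, MC = AVC. MC = 99 - 36y + 3y^2; setting MC = AVC gives 2y^2 - 18y = 0, so y = 9. min AVC = 18.
For P < $18 the firm produces nothing.

$18 per unit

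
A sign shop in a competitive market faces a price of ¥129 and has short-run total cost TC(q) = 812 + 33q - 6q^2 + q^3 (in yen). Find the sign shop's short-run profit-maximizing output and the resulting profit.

AVC = 33 - 6q + q^2; min AVC = ¥24 at q = 3. Since P = ¥129 ≥ min AVC, the firm produces.
With MC = 33 - 12q + 3q^2, P = MC on the upward-sloping part at q* = 8.
TR = 129·8 = 1032. TC = 812 + 392 = 1204. Profit = 1032 − 1204 = -¥172.
That loss of ¥172 beats the ¥812 the firm would lose by shutting down; producing recovers ¥640 of fixed cost.

Profit = -¥172 at q = 8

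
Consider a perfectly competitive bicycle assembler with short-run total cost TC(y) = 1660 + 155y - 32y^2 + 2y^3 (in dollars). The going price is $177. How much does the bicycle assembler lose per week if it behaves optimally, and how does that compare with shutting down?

Profit = -$208 at y = 11

AVC = 155 - 32y + 2y^2 has its minimum $27 at y = 8; price $177 clears that bar, so the firm operates.
With MC = 155 - 64y + 6y^2, P = MC on the upward-sloping part at y* = 11.
TR = 177·11 = 1947. TC = 1660 + 495 = 2155. Profit = 1947 − 2155 = -$208.
By producing, the firm covers all variable cost plus $1452 of fixed cost; shutting down would lose the full $1660.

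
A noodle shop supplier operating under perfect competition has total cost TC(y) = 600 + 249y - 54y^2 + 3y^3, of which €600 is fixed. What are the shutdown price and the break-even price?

Shutdown price = min AVC. AVC = 249 - 54y + 3y^2, with vertex at y = 9 and minimum €6.
ATC = 600/y + 249 - 54y + 3y^2. Setting dATC/dy = −600/y^2 − 54 + 6y = 0 gives y = 10 (since 6·10^3 − 54·10^2 = 600).
min ATC = 600/10 + 249 − 54·10 + 3·10^2 = €69. That is the break-even price.
For €6 ≤ P < €69 the firm produces at a loss; below €6 it shuts down.

Shutdown price = €6; break-even price = €69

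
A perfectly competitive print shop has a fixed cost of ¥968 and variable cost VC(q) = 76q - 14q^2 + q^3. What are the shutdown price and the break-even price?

Shutdown price = min AVC. AVC = 76 - 14q + q^2, with vertex at q = 7 and minimum ¥27.
ATC = 968/q + 76 - 14q + q^2. Setting dATC/dq = −968/q^2 − 14 + 2q = 0 gives q = 11 (since 2·11^3 − 14·11^2 = 968).
min ATC = 968/11 + 76 − 14·11 + 11^2 = ¥131. That is the break-even price.
For ¥27 ≤ P < ¥131 the firm produces at a loss; below ¥27 it shuts down.

Shutdown price = ¥27; break-even price = ¥131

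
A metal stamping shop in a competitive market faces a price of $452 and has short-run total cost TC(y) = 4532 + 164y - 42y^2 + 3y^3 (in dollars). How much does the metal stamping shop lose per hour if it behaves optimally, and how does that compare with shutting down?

AVC = 164 - 42y + 3y^2 has its minimum $17 at y = 7; price $452 clears that bar, so the firm operates.
With MC = 164 - 84y + 9y^2, P = MC on the upward-sloping part at y* = 12.
TR = 452·12 = 5424. TC = 4532 + 1104 = 5636. Profit = 5424 − 5636 = -$212.
By producing, the firm covers all variable cost plus $4320 of fixed cost; shutting down would lose the full $4532.

Profit = -$212 at y = 12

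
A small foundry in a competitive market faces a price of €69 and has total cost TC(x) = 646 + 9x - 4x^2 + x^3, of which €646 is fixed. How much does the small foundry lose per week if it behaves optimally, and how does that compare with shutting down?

AVC = 9 - 4x + x^2 has its minimum €5 at x = 2; price €69 clears that bar, so the firm operates.
MC = 9 - 8x + 3x^2. Setting P = MC and taking the root on the rising branch gives x* = 6.
TR = 69·6 = 414. TC = 646 + 126 = 772. Profit = 414 − 772 = -€358.
Shutting down would mean losing the fixed cost of €646, so operating at a loss of €358 is better by €288.

Profit = -€358 at x = 6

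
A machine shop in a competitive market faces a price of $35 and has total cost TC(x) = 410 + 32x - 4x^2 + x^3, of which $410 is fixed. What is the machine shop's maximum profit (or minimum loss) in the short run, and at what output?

Profit = -$392 at x = 3

AVC = 32 - 4x + x^2 has its minimum $28 at x = 2; price $35 clears that bar, so the firm operates.
MC = 32 - 8x + 3x^2. Setting P = MC and taking the root on the rising branch gives x* = 3.
TR = 35·3 = 105. TC = 410 + 87 = 497. Profit = 105 − 497 = -$392.
That loss of $392 beats the $410 the firm would lose by shutting down; producing recovers $18 of fixed cost.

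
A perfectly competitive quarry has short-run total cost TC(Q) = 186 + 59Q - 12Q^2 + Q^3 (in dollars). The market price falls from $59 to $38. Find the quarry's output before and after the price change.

AVC = 59 - 12Q + Q^2, minimized at Q = 6 where min AVC = $23. MC = 59 - 24Q + 3Q^2.
With P = $59 above the shutdown price, P = MC gives Q = 8.
At P = $38 ≥ min AVC, set P = MC: Q = 7. The firm stays open but cuts output.

Output falls from 8 to 7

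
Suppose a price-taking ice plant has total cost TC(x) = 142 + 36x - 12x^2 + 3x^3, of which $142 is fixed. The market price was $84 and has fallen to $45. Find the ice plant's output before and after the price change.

Output falls from 4 to 3

MC = 36 - 24x + 9x^2; the shutdown threshold is min AVC = $24 (at x = 2).
At P = $84 ≥ min AVC, set P = MC on the rising branch: x = 4.
At P = $45 ≥ min AVC, set P = MC: x = 3. The firm stays open but cuts output.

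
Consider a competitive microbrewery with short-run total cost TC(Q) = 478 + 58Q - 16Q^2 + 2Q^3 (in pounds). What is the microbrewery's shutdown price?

Short-run supply begins at min AVC. From VC = 58Q - 16Q^2 + 2Q^3, AVC = 58 - 16Q + 2Q^2.
At the minimum of AVC, MC = AVC. MC = 58 - 32Q + 6Q^2; setting MC = AVC gives 4Q^2 - 16Q = 0, so Q = 4. min AVC = 26.
For P < £26 the firm produces nothing.

£26 per unit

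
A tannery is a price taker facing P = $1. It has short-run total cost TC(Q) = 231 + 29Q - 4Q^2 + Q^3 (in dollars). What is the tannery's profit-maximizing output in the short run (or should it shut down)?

Variable cost is VC = 29Q - 4Q^2 + Q^3, so AVC = VC/Q = 29 - 4Q + Q^2 and MC = dTC/dQ = 29 - 8Q + 3Q^2.
The AVC parabola has its vertex at Q = 4/2 = 2, where AVC = 29 - 4·2 + 2^2 = $25.
With P < min AVC ($1 < $25), every unit sold adds to the loss.
Best response: produce nothing and absorb the $231 fixed cost.

Shut down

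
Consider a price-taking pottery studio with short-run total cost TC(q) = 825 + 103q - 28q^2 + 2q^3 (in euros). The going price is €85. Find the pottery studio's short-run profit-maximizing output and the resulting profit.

Profit = -€177 at q = 9

AVC = 103 - 28q + 2q^2; min AVC = €5 at q = 7. Since P = €85 ≥ min AVC, the firm produces.
With MC = 103 - 56q + 6q^2, P = MC on the upward-sloping part at q* = 9.
TR = 85·9 = 765. TC = 825 + 117 = 942. Profit = 765 − 942 = -€177.
Shutting down would mean losing the fixed cost of €825, so operating at a loss of €177 is better by €648.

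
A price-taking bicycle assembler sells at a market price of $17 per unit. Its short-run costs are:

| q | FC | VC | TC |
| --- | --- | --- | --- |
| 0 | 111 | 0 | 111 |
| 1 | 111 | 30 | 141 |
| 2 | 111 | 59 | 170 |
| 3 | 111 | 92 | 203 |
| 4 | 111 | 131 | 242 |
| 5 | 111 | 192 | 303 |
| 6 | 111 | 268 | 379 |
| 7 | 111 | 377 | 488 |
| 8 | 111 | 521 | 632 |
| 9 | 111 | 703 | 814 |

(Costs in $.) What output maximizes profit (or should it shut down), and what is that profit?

Profit at each row (π = 17q − TC): q=0: -111; q=1: -124; q=2: -136; q=3: -152; q=4: -174; q=5: -218; q=6: -277; q=7: -369; q=8: -496; q=9: -661.
Profit is highest at q = 0. Equivalently, the lowest AVC in the table is 59/2 ≈ $29.50 at q = 2, and P = $17 falls below it — price never covers variable cost, so the firm shuts down and loses only its fixed cost.

q = 0 (shut down); profit = -$111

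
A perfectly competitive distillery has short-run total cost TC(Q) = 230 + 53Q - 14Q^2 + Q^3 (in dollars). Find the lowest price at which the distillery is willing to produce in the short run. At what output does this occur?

Short-run supply begins at min AVC. From VC = 53Q - 14Q^2 + Q^3, AVC = 53 - 14Q + Q^2.
dAVC/dQ = -14 + 2Q = 0 gives Q = 7. min AVC = 53 - 14·7 + 7^2 = 4.
So the shutdown price is $4.

$4 per unit, at Q = 7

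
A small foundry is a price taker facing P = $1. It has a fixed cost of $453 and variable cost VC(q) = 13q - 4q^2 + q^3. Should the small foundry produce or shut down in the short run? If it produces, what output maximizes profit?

Shut down

From TC, MC = TC'(q) = 13 - 8q + 3q^2 and AVC = VC/q = 13 - 4q + q^2.
AVC is minimized where dAVC/dq = -4 + 2q = 0, at q = 2; min AVC = 13 - 4·2 + 2^2 = $9.
With P < min AVC ($1 < $9), every unit sold adds to the loss.
The firm minimizes its loss by shutting down and losing only its fixed cost of $453.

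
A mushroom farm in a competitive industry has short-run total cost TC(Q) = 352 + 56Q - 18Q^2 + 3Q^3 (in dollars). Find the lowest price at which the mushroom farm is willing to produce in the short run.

The shutdown price is the minimum of AVC. VC = 56Q - 18Q^2 + 3Q^3, so AVC = 56 - 18Q + 3Q^2.
At the minimum of AVC, MC = AVC. MC = 56 - 36Q + 9Q^2; setting MC = AVC gives 6Q^2 - 18Q = 0, so Q = 3. min AVC = 29.
So the shutdown price is $29.

$29 per unit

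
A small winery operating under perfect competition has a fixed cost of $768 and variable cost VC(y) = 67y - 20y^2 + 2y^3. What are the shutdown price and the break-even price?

AVC = 67 - 20y + 2y^2; minimized at y = 5, giving min AVC = $17. That is the shutdown price.
ATC = 768/y + 67 - 20y + 2y^2. Setting dATC/dy = −768/y^2 − 20 + 4y = 0 gives y = 8 (since 4·8^3 − 20·8^2 = 768).
min ATC = 768/8 + 67 − 20·8 + 2·8^2 = $131. That is the break-even price.
Between these two prices the firm operates at a loss; above $131 it earns a profit.

Shutdown price = $17; break-even price = $131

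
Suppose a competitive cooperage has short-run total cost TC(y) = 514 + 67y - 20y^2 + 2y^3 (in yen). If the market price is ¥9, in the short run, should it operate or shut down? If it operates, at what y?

Shut down

Strip out fixed cost: VC = 67y - 20y^2 + 2y^3. Then AVC = 67 - 20y + 2y^2 and MC = 67 - 40y + 6y^2.
AVC hits its minimum where MC = AVC, at y = 5, giving min AVC = 67 - 20·5 + 2·5^2 = ¥17.
With P < min AVC (¥9 < ¥17), every unit sold adds to the loss.
The firm minimizes its loss by shutting down and losing only its fixed cost of ¥514.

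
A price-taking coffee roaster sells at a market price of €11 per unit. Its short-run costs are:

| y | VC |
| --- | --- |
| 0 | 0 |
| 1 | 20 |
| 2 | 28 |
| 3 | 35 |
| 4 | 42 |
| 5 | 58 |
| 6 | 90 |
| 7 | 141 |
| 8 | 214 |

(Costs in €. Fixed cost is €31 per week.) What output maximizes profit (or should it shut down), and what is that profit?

y = 4; profit = -€29

Tabulate TR − TC: y=0: -31; y=1: -40; y=2: -37; y=3: -33; y=4: -29; y=5: -34; y=6: -55; y=7: -95; y=8: -157.
Profit is maximized at y = 4. AVC there is 42/4 = €10.50 ≤ P, so producing beats shutting down (which would give -€31).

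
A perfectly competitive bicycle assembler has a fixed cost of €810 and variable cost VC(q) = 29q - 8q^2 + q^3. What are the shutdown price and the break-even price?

Shutdown price = €13; break-even price = €128

AVC = 29 - 8q + q^2; minimized at q = 4, giving min AVC = €13. That is the shutdown price.
ATC = 810/q + 29 - 8q + q^2. Setting dATC/dq = −810/q^2 − 8 + 2q = 0 gives q = 9 (since 2·9^3 − 8·9^2 = 810).
min ATC = 810/9 + 29 − 8·9 + 9^2 = €128. That is the break-even price.
Between these two prices the firm operates at a loss; above €128 it earns a profit.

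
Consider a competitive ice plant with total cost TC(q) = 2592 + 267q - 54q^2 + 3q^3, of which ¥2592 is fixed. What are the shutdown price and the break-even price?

Shutdown price = min AVC. AVC = 267 - 54q + 3q^2, with vertex at q = 9 and minimum ¥24.
ATC = 2592/q + 267 - 54q + 3q^2. Setting dATC/dq = −2592/q^2 − 54 + 6q = 0 gives q = 12 (since 6·12^3 − 54·12^2 = 2592).
min ATC = 2592/12 + 267 − 54·12 + 3·12^2 = ¥267. That is the break-even price.
Between these two prices the firm operates at a loss; above ¥267 it earns a profit.

Shutdown price = ¥24; break-even price = ¥267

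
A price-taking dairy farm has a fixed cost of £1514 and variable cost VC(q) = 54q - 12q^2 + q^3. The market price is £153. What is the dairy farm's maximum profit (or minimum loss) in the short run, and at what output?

AVC = 54 - 12q + q^2; min AVC = £18 at q = 6. Since P = £153 ≥ min AVC, the firm produces.
MC = 54 - 24q + 3q^2. Setting P = MC and taking the root on the rising branch gives q* = 11.
TR = 153·11 = 1683. TC = 1514 + 473 = 1987. Profit = 1683 − 1987 = -£304.
That loss of £304 beats the £1514 the firm would lose by shutting down; producing recovers £1210 of fixed cost.

Profit = -£304 at q = 11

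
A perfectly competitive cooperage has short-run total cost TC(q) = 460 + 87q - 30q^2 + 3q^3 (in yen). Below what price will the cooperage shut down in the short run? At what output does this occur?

The firm shuts down when price falls below the minimum of average variable cost. AVC = VC/q = 87 - 30q + 3q^2.
dAVC/dq = -30 + 6q = 0 gives q = 5. min AVC = 87 - 30·5 + 3·5^2 = 12.
The firm shuts down for any P below ¥12.

¥12 per unit, at q = 5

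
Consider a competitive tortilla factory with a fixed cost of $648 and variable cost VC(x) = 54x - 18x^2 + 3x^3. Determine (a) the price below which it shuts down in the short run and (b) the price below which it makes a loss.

Shutdown price = $27; break-even price = $162

AVC = 54 - 18x + 3x^2; minimized at x = 3, giving min AVC = $27. That is the shutdown price.
ATC = 648/x + 54 - 18x + 3x^2. Setting dATC/dx = −648/x^2 − 18 + 6x = 0 gives x = 6 (since 6·6^3 − 18·6^2 = 648).
min ATC = 648/6 + 54 − 18·6 + 3·6^2 = $162. That is the break-even price.
For $27 ≤ P < $162 the firm produces at a loss; below $27 it shuts down.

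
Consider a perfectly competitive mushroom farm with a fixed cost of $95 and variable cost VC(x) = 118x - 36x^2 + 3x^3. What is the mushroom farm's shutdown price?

$10 per unit

The shutdown price is the minimum of AVC. VC = 118x - 36x^2 + 3x^3, so AVC = 118 - 36x + 3x^2.
dAVC/dx = -36 + 6x = 0 gives x = 6. min AVC = 118 - 36·6 + 3·6^2 = 10.
The firm shuts down for any P below $10.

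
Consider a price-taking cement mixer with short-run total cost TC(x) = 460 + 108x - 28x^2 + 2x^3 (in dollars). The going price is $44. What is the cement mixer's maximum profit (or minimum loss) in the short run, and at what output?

Profit = -$204 at x = 8

AVC = 108 - 28x + 2x^2; min AVC = $10 at x = 7. Since P = $44 ≥ min AVC, the firm produces.
With MC = 108 - 56x + 6x^2, P = MC on the upward-sloping part at x* = 8.
TR = 44·8 = 352. TC = 460 + 96 = 556. Profit = 352 − 556 = -$204.
By producing, the firm covers all variable cost plus $256 of fixed cost; shutting down would lose the full $460.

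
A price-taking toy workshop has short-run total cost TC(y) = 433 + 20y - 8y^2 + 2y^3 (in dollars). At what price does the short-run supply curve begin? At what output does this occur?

Short-run supply begins at min AVC. From VC = 20y - 8y^2 + 2y^3, AVC = 20 - 8y + 2y^2.
dAVC/dy = -8 + 4y = 0 gives y = 2. min AVC = 20 - 8·2 + 2·2^2 = 12.
For P < $12 the firm produces nothing.

$12 per unit, at y = 2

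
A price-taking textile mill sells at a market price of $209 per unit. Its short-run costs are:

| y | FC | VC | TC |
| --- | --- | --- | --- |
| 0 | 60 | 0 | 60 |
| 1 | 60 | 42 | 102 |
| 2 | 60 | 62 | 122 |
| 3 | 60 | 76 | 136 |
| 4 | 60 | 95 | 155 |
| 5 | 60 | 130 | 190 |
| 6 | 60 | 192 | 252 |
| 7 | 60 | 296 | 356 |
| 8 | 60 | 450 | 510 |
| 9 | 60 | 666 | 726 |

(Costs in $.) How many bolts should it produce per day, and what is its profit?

Compute π = P·y − TC at each output: y=0: -60; y=1: 107; y=2: 296; y=3: 491; y=4: 681; y=5: 855; y=6: 1002; y=7: 1107; y=8: 1162; y=9: 1155.
Profit is maximized at y = 8. AVC there is 450/8 = $56.25 ≤ P, so producing beats shutting down (which would give -$60).

y = 8; profit = $1162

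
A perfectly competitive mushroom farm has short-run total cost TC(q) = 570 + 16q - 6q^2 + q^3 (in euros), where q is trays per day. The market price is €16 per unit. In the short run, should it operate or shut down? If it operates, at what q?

Produce at q = 4

Variable cost is VC = 16q - 6q^2 + q^3, so AVC = VC/q = 16 - 6q + q^2 and MC = dTC/dq = 16 - 12q + 3q^2.
AVC hits its minimum where MC = AVC, at q = 3, giving min AVC = 16 - 6·3 + 3^2 = €7.
Because €16 ≥ €7, revenue can cover variable cost; the firm operates.
Solving P = MC: -12q + 3q^2 = 0 ⇒ q = 0 or 4. On the upward-sloping branch, q* = 4.
Check: AVC at q = 4 is €8 ≤ P, so revenue covers variable cost.
Profit = P·q − TC = 16·4 − 602 = -€538, a loss, but smaller than the €570 fixed cost the firm would lose by shutting down.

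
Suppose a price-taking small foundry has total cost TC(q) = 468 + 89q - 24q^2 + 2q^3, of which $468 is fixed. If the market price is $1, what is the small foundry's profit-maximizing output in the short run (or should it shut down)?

Strip out fixed cost: VC = 89q - 24q^2 + 2q^3. Then AVC = 89 - 24q + 2q^2 and MC = 89 - 48q + 6q^2.
The AVC parabola has its vertex at q = 24/4 = 6, where AVC = 89 - 24·6 + 2·6^2 = $17.
P = $1 lies below min AVC = $17; no output level covers variable cost.
Best response: produce nothing and absorb the $468 fixed cost.

Shut down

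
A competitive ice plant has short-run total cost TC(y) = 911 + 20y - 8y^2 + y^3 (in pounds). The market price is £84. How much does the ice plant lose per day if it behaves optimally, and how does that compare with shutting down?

Profit = -£399 at y = 8

AVC = 20 - 8y + y^2 has its minimum £4 at y = 4; price £84 clears that bar, so the firm operates.
MC = 20 - 16y + 3y^2. Setting P = MC and taking the root on the rising branch gives y* = 8.
TR = 84·8 = 672. TC = 911 + 160 = 1071. Profit = 672 − 1071 = -£399.
By producing, the firm covers all variable cost plus £512 of fixed cost; shutting down would lose the full £911.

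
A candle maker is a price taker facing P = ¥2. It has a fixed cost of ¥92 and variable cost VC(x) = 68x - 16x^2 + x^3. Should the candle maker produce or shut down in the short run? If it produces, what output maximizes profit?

Shut down

Strip out fixed cost: VC = 68x - 16x^2 + x^3. Then AVC = 68 - 16x + x^2 and MC = 68 - 32x + 3x^2.
AVC is minimized where dAVC/dx = -16 + 2x = 0, at x = 8; min AVC = 68 - 16·8 + 8^2 = ¥4.
P = ¥2 lies below min AVC = ¥4; no output level covers variable cost.
Shutting down limits the loss to fixed cost, ¥92.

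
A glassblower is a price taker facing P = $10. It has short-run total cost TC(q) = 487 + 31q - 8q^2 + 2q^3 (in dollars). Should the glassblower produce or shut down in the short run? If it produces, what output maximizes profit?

Strip out fixed cost: VC = 31q - 8q^2 + 2q^3. Then AVC = 31 - 8q + 2q^2 and MC = 31 - 16q + 6q^2.
AVC is minimized where dAVC/dq = -8 + 4q = 0, at q = 2; min AVC = 31 - 8·2 + 2·2^2 = $23.
Since P = $10 < min AVC = $23, price fails to cover variable cost at any output.
The firm minimizes its loss by shutting down and losing only its fixed cost of $487.

Shut down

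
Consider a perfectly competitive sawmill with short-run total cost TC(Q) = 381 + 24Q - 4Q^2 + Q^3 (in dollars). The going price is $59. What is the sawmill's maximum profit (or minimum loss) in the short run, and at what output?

Profit = -$231 at Q = 5

AVC = 24 - 4Q + Q^2; min AVC = $20 at Q = 2. Since P = $59 ≥ min AVC, the firm produces.
MC = 24 - 8Q + 3Q^2. Setting P = MC and taking the root on the rising branch gives Q* = 5.
TR = 59·5 = 295. TC = 381 + 145 = 526. Profit = 295 − 526 = -$231.
That loss of $231 beats the $381 the firm would lose by shutting down; producing recovers $150 of fixed cost.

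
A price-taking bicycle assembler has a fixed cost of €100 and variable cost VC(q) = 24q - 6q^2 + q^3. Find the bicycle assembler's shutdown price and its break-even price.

Shutdown price = min AVC. AVC = 24 - 6q + q^2, with vertex at q = 3 and minimum €15.
ATC = 100/q + 24 - 6q + q^2. Setting dATC/dq = −100/q^2 − 6 + 2q = 0 gives q = 5 (since 2·5^3 − 6·5^2 = 100).
min ATC = 100/5 + 24 − 6·5 + 5^2 = €39. That is the break-even price.
Between these two prices the firm operates at a loss; above €39 it earns a profit.

Shutdown price = €15; break-even price = €39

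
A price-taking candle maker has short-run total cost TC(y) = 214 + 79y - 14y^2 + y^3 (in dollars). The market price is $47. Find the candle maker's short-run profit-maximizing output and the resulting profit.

AVC = 79 - 14y + y^2; min AVC = $30 at y = 7. Since P = $47 ≥ min AVC, the firm produces.
MC = 79 - 28y + 3y^2. Setting P = MC and taking the root on the rising branch gives y* = 8.
TR = 47·8 = 376. TC = 214 + 248 = 462. Profit = 376 − 462 = -$86.
By producing, the firm covers all variable cost plus $128 of fixed cost; shutting down would lose the full $214.

Profit = -$86 at y = 8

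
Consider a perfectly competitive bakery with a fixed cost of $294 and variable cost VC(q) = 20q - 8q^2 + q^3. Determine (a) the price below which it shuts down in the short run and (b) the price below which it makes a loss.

Shutdown price = min AVC. AVC = 20 - 8q + q^2, with vertex at q = 4 and minimum $4.
ATC = 294/q + 20 - 8q + q^2. Setting dATC/dq = −294/q^2 − 8 + 2q = 0 gives q = 7 (since 2·7^3 − 8·7^2 = 294).
min ATC = 294/7 + 20 − 8·7 + 7^2 = $55. That is the break-even price.
Between these two prices the firm operates at a loss; above $55 it earns a profit.

Shutdown price = $4; break-even price = $55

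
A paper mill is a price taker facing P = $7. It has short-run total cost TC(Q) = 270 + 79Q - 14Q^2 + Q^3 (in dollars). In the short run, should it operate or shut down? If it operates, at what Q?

Shut down

Variable cost is VC = 79Q - 14Q^2 + Q^3, so AVC = VC/Q = 79 - 14Q + Q^2 and MC = dTC/dQ = 79 - 28Q + 3Q^2.
AVC is minimized where dAVC/dQ = -14 + 2Q = 0, at Q = 7; min AVC = 79 - 14·7 + 7^2 = $30.
With P < min AVC ($7 < $30), every unit sold adds to the loss.
Best response: produce nothing and absorb the $270 fixed cost.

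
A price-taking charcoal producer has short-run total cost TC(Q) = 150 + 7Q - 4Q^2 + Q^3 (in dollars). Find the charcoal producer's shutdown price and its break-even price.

Shutdown price = $3; break-even price = $42

AVC = 7 - 4Q + Q^2; minimized at Q = 2, giving min AVC = $3. That is the shutdown price.
ATC = 150/Q + 7 - 4Q + Q^2. Setting dATC/dQ = −150/Q^2 − 4 + 2Q = 0 gives Q = 5 (since 2·5^3 − 4·5^2 = 150).
min ATC = 150/5 + 7 − 4·5 + 5^2 = $42. That is the break-even price.
Between these two prices the firm operates at a loss; above $42 it earns a profit.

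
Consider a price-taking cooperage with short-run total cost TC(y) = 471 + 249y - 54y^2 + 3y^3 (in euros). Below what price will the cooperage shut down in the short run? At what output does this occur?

€6 per unit, at y = 9

The shutdown price is the minimum of AVC. VC = 249y - 54y^2 + 3y^3, so AVC = 249 - 54y + 3y^2.
dAVC/dy = -54 + 6y = 0 gives y = 9. min AVC = 249 - 54·9 + 3·9^2 = 6.
The firm shuts down for any P below €6.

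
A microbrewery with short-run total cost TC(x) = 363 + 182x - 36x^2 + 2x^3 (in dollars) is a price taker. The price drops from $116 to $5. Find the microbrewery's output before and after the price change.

Output falls from 11 to 0 (the firm shuts down)

MC = 182 - 72x + 6x^2; the shutdown threshold is min AVC = $20 (at x = 9).
With P = $116 above the shutdown price, P = MC gives x = 11.
At P = $5 < min AVC = $20, price no longer covers variable cost at any output, so the firm shuts down: x = 0.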